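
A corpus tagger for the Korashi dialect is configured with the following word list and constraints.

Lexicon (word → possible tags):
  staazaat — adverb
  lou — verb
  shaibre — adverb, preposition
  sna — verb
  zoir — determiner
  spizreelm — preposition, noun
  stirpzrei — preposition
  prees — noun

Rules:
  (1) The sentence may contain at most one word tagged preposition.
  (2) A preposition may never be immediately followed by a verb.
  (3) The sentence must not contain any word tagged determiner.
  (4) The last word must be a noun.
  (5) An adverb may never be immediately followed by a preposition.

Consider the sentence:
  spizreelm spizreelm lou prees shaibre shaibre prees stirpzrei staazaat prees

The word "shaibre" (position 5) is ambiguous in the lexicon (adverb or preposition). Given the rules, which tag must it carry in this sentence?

Candidates per position — 1:spizreelm {preposition,noun}; 2:spizreelm {preposition,noun}; 3:lou {verb}; 4:prees {noun}; 5:shaibre {adverb,preposition}; 6:shaibre {adverb,preposition}; 7:prees {noun}; 8:stirpzrei {preposition}; 9:staazaat {adverb}; 10:prees {noun}.
Position 1: preposition is ruled out by rule 1; that leaves noun.
Position 2: preposition is ruled out by rule 1; that leaves noun.
Position 5: preposition is ruled out by rule 1; that leaves adverb.
Position 6: preposition is ruled out by rule 1; that leaves adverb.
So the tagging must be: noun noun verb noun adverb adverb noun preposition adverb noun.
Checking: rule 1 ✓; rule 2 ✓; rule 3 ✓; rule 4 ✓; rule 5 ✓.

adverb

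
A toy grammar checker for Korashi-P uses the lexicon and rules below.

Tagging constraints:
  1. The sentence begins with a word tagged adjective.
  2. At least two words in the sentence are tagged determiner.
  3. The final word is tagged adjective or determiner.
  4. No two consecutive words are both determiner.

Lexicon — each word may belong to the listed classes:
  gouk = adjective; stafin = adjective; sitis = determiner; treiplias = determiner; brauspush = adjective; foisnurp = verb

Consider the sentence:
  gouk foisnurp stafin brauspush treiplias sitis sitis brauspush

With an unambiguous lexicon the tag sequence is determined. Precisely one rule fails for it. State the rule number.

4

Fixed tagging: adjective verb adjective adjective determiner determiner determiner adjective.
Rule check: R1 pass, R2 pass, R3 pass, R4 fail.
Only rule 4 fails.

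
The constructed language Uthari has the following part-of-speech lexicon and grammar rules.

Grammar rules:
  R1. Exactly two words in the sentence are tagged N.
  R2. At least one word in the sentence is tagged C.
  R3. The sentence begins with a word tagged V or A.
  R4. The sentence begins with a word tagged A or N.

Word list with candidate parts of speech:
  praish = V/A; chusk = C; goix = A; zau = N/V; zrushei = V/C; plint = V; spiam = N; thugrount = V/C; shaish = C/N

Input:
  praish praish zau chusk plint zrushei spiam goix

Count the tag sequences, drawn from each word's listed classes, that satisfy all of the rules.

4

Candidates per position — 1:praish {V,A}; 2:praish {V,A}; 3:zau {N,V}; 4:chusk {C}; 5:plint {V}; 6:zrushei {V,C}; 7:spiam {N}; 8:goix {A}.
There are 16 candidate sequences in total.
The sequences that satisfy every rule: A V N C V V N A; A V N C V C N A; A A N C V V N A; A A N C V C N A.
Count = 4.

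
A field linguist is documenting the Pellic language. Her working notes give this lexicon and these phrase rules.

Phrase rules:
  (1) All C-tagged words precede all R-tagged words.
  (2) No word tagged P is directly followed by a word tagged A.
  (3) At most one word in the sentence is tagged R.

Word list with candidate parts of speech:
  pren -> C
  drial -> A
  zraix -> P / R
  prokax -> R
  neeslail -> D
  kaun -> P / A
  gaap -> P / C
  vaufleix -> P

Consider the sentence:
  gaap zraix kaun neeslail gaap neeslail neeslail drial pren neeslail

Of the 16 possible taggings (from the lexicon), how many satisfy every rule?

Candidates per position — 1:gaap {P,C}; 2:zraix {P,R}; 3:kaun {P,A}; 4:neeslail {D}; 5:gaap {P,C}; 6:neeslail {D}; 7:neeslail {D}; 8:drial {A}; 9:pren {C}; 10:neeslail {D}.
There are 16 candidate sequences in total.
The sequences that satisfy every rule: P P P D P D D A C D; P P P D C D D A C D; C P P D P D D A C D; C P P D C D D A C D.
Count = 4.

4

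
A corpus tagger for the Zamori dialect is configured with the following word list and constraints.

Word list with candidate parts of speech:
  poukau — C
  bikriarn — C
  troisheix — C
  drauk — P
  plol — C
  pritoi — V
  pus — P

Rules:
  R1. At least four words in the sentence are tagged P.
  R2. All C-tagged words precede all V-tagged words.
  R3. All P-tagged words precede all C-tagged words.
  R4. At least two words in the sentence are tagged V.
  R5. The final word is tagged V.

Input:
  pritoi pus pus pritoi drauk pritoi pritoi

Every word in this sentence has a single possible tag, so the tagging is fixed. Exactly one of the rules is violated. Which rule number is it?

Fixed tagging: V P P V P V V.
Applying the rules: R1 ✗, R2 ✓, R3 ✓, R4 ✓, R5 ✓.
Only rule 1 fails.

1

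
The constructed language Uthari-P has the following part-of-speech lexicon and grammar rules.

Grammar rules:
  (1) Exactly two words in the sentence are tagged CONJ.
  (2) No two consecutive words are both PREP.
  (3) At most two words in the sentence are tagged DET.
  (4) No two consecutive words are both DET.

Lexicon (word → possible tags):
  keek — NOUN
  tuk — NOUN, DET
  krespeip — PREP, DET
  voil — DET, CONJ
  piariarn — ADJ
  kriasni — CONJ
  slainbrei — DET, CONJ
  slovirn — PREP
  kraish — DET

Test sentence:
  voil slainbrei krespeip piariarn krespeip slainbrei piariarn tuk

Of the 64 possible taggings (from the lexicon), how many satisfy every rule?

10

Candidates per position — 1:voil {DET,CONJ}; 2:slainbrei {DET,CONJ}; 3:krespeip {PREP,DET}; 4:piariarn {ADJ}; 5:krespeip {PREP,DET}; 6:slainbrei {DET,CONJ}; 7:piariarn {ADJ}; 8:tuk {NOUN,DET}.
There are 64 candidate sequences in total.
Checking each against the rules leaves 10 sequences.
Count = 10.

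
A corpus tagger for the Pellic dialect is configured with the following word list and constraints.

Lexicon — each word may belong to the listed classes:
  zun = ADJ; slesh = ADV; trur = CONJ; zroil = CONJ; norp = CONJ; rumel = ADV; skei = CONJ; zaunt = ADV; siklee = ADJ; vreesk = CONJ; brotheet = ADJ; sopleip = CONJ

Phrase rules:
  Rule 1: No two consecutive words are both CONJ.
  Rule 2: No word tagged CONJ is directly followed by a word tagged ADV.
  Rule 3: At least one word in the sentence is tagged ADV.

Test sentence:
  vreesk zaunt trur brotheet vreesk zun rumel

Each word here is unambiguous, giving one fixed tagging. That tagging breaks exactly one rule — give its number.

Fixed tagging: CONJ ADV CONJ ADJ CONJ ADJ ADV.
Applying the rules: R1 pass, R2 fail, R3 pass.
Only rule 2 fails.

2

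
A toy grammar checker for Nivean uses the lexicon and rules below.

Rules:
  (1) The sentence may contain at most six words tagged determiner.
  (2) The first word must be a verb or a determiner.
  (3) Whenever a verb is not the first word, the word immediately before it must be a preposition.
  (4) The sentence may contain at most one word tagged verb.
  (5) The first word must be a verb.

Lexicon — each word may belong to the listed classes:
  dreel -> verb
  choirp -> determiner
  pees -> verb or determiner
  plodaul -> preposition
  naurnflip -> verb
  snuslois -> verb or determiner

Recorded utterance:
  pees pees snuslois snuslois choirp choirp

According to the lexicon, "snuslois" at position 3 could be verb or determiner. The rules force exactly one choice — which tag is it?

Candidates per position — 1:pees {verb,determiner}; 2:pees {verb,determiner}; 3:snuslois {verb,determiner}; 4:snuslois {verb,determiner}; 5:choirp {determiner}; 6:choirp {determiner}.
Word 1 cannot be determiner — rule 5 would then fail for every completion. It is verb.
Word 2 cannot be verb — rule 3 would then fail for every completion. It is determiner.
Word 3 cannot be verb — rule 3 would then fail for every completion. It is determiner.
Word 4 cannot be verb — rule 3 would then fail for every completion. It is determiner.
The only consistent sequence is: verb determiner determiner determiner determiner determiner.
Checking: rule 1 ✓; rule 2 ✓; rule 3 ✓; rule 4 ✓; rule 5 ✓.

determiner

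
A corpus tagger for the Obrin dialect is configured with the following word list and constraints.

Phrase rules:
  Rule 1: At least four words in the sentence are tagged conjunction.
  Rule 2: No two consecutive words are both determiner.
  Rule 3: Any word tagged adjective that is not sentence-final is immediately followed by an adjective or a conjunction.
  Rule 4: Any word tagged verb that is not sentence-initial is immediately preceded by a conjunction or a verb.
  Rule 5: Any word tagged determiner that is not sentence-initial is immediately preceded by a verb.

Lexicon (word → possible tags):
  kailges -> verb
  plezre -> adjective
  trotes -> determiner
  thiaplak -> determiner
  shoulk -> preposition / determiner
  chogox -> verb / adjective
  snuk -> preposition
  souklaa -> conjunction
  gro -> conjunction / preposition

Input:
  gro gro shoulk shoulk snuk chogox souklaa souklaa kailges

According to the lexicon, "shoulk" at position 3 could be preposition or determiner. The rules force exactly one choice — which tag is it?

Candidates per position — 1:gro {conjunction,preposition}; 2:gro {conjunction,preposition}; 3:shoulk {preposition,determiner}; 4:shoulk {preposition,determiner}; 5:snuk {preposition}; 6:chogox {verb,adjective}; 7:souklaa {conjunction}; 8:souklaa {conjunction}; 9:kailges {verb}.
Word 1 cannot be preposition — rule 1 would then fail for every completion. It is conjunction.
Word 2 cannot be preposition — rule 1 would then fail for every completion. It is conjunction.
Word 3 cannot be determiner — rule 5 would then fail for every completion. It is preposition.
Word 4 cannot be determiner — rule 5 would then fail for every completion. It is preposition.
Word 6 cannot be verb — rule 4 would then fail for every completion. It is adjective.
The only consistent sequence is: conjunction conjunction preposition preposition preposition adjective conjunction conjunction verb.
Rule-by-rule: rule 1 ✓; rule 2 ✓; rule 3 ✓; rule 4 ✓; rule 5 ✓.

preposition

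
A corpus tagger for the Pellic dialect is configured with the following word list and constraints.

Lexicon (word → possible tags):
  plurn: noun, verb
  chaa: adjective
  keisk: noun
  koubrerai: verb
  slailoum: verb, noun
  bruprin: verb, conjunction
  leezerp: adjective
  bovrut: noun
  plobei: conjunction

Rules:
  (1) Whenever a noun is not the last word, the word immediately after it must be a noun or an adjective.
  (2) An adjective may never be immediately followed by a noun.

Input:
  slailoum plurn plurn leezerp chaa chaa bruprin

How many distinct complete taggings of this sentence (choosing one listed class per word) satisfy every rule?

8

Candidates per position — 1:slailoum {verb,noun}; 2:plurn {noun,verb}; 3:plurn {noun,verb}; 4:leezerp {adjective}; 5:chaa {adjective}; 6:chaa {adjective}; 7:bruprin {verb,conjunction}.
There are 16 candidate sequences in total.
Checking each against the rules leaves 8 sequences.
Count = 8.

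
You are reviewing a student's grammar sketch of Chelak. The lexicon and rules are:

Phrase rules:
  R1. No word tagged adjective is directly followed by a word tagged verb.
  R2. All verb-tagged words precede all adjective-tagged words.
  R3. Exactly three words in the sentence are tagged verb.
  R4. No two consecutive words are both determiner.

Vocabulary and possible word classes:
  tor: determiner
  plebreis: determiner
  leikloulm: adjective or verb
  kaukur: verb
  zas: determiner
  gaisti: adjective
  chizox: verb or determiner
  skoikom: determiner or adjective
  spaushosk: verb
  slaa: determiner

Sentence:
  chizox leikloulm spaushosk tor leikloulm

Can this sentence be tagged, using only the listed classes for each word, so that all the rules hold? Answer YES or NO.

YES

Candidates per position — 1:chizox {verb,determiner}; 2:leikloulm {adjective,verb}; 3:spaushosk {verb}; 4:tor {determiner}; 5:leikloulm {adjective,verb}.
One satisfying assignment: verb verb verb determiner adjective.
Rule-by-rule: rule 1 satisfied; rule 2 satisfied; rule 3 satisfied; rule 4 satisfied.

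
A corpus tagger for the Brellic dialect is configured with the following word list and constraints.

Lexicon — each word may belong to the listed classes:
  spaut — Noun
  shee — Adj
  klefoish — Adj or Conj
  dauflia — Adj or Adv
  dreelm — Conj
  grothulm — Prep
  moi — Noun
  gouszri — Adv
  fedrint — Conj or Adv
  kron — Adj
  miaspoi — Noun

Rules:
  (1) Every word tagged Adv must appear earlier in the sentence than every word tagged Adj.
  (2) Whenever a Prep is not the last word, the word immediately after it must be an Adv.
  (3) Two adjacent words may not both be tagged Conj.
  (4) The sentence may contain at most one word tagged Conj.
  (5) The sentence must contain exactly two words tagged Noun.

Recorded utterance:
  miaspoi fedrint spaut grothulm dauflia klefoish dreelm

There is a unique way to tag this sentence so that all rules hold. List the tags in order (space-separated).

Candidates per position — 1:miaspoi {Noun}; 2:fedrint {Conj,Adv}; 3:spaut {Noun}; 4:grothulm {Prep}; 5:dauflia {Adj,Adv}; 6:klefoish {Adj,Conj}; 7:dreelm {Conj}.
Position 2: tagging it Conj would leave rule 4 unsatisfiable, so it must be Adv.
Position 5: tagging it Adj would leave rule 2 unsatisfiable, so it must be Adv.
Position 6: tagging it Conj would leave rule 3 unsatisfiable, so it must be Adj.
That leaves exactly one tagging: Noun Adv Noun Prep Adv Adj Conj.
Checking: rule 1 holds; rule 2 holds; rule 3 holds; rule 4 holds; rule 5 holds.

Noun Adv Noun Prep Adv Adj Conj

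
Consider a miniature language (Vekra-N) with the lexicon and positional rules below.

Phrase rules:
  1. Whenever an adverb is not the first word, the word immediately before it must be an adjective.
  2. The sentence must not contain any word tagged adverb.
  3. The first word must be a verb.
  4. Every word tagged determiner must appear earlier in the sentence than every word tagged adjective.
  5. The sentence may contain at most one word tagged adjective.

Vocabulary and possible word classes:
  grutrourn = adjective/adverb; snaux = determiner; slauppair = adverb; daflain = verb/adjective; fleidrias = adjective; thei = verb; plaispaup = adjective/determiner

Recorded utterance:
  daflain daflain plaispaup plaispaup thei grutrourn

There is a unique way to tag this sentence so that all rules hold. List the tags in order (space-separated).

Candidates per position — 1:daflain {verb,adjective}; 2:daflain {verb,adjective}; 3:plaispaup {adjective,determiner}; 4:plaispaup {adjective,determiner}; 5:thei {verb}; 6:grutrourn {adjective,adverb}.
Position 1: adjective is ruled out by rule 3; that leaves verb.
Position 6: adverb is ruled out by rule 1; that leaves adjective.
Position 2: adjective is ruled out by rule 5; that leaves verb.
Position 3: adjective is ruled out by rule 5; that leaves determiner.
Position 4: adjective is ruled out by rule 5; that leaves determiner.
So the tagging must be: verb verb determiner determiner verb adjective.
Checking: rule 1 satisfied; rule 2 satisfied; rule 3 satisfied; rule 4 satisfied; rule 5 satisfied.

verb verb determiner determiner verb adjective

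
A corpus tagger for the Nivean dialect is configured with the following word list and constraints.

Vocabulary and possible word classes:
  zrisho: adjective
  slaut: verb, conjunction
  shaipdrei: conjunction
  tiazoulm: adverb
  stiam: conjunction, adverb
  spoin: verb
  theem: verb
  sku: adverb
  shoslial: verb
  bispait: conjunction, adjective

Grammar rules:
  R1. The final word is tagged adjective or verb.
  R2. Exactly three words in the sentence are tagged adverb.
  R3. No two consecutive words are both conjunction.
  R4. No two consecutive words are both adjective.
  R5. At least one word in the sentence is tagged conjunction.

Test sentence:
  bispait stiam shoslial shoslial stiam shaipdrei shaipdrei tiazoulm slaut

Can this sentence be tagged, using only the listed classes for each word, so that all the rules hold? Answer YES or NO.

NO

Candidates per position — 1:bispait {conjunction,adjective}; 2:stiam {conjunction,adverb}; 3:shoslial {verb}; 4:shoslial {verb}; 5:stiam {conjunction,adverb}; 6:shaipdrei {conjunction}; 7:shaipdrei {conjunction}; 8:tiazoulm {adverb}; 9:slaut {verb,conjunction}.
Rule 3 cannot be satisfied by any choice of tags from the lexicon.
So there is no consistent tagging.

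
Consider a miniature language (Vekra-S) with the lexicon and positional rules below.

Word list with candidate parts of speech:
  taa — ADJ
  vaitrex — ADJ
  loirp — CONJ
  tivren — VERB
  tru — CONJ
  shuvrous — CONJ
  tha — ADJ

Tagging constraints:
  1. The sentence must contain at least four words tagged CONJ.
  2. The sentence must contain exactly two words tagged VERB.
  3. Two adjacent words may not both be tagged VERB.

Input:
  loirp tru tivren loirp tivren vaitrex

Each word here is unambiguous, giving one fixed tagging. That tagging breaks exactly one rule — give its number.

Fixed tagging: CONJ CONJ VERB CONJ VERB ADJ.
Applying the rules: R1 fails, R2 ok, R3 ok.
Only rule 1 fails.

1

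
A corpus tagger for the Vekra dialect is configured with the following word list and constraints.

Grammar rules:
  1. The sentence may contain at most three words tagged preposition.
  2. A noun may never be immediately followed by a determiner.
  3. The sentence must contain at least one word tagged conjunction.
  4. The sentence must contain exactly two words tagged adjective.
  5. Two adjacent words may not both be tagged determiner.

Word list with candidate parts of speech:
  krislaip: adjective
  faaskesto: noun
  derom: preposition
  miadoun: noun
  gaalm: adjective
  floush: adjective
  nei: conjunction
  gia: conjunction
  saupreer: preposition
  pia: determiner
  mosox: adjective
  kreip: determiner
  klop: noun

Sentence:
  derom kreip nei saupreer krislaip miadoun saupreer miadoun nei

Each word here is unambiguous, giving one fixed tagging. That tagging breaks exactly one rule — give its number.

4

Fixed tagging: preposition determiner conjunction preposition adjective noun preposition noun conjunction.
Checking each rule: R1 ✓, R2 ✓, R3 ✓, R4 ✗, R5 ✓.
Only rule 4 fails.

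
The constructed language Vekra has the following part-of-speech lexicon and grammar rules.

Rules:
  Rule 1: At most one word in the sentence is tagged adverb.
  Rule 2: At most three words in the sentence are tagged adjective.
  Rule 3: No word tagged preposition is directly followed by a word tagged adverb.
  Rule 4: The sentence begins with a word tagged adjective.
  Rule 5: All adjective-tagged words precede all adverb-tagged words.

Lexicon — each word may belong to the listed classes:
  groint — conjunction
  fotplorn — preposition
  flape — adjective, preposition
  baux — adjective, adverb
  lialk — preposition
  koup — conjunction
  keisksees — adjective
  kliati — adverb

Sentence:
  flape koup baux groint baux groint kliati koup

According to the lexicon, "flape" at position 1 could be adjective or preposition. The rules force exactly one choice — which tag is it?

adjective

Candidates per position — 1:flape {adjective,preposition}; 2:koup {conjunction}; 3:baux {adjective,adverb}; 4:groint {conjunction}; 5:baux {adjective,adverb}; 6:groint {conjunction}; 7:kliati {adverb}; 8:koup {conjunction}.
Word 1 cannot be preposition — rule 4 would then fail for every completion. It is adjective.
Word 3 cannot be adverb — rule 1 would then fail for every completion. It is adjective.
Word 5 cannot be adverb — rule 1 would then fail for every completion. It is adjective.
The only consistent sequence is: adjective conjunction adjective conjunction adjective conjunction adverb conjunction.
Check: rule 1 ok; rule 2 ok; rule 3 ok; rule 4 ok; rule 5 ok.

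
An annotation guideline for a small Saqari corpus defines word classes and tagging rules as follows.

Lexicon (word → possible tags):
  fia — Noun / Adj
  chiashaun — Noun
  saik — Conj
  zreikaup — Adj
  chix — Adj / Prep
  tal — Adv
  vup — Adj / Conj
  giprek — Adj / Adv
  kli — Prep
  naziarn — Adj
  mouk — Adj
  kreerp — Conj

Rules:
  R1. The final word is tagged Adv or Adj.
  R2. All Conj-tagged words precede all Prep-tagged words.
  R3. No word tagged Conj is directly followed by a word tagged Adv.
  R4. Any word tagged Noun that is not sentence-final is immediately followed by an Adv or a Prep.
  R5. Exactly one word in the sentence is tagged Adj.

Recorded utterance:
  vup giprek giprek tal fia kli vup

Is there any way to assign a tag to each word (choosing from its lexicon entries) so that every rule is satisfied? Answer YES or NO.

Candidates per position — 1:vup {Adj,Conj}; 2:giprek {Adj,Adv}; 3:giprek {Adj,Adv}; 4:tal {Adv}; 5:fia {Noun,Adj}; 6:kli {Prep}; 7:vup {Adj,Conj}.
Every candidate sequence violates at least one rule; no consistent tagging exists.

NO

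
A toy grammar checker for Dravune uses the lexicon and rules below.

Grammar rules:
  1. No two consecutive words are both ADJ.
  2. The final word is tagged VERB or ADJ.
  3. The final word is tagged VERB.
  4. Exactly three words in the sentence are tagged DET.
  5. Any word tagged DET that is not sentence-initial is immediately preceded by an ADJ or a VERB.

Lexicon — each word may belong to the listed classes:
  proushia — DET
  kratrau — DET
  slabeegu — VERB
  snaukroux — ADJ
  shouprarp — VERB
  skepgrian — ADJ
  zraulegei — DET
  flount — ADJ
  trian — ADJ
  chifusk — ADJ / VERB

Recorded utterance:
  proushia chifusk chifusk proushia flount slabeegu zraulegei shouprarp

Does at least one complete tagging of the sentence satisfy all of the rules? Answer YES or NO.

YES

Candidates per position — 1:proushia {DET}; 2:chifusk {ADJ,VERB}; 3:chifusk {ADJ,VERB}; 4:proushia {DET}; 5:flount {ADJ}; 6:slabeegu {VERB}; 7:zraulegei {DET}; 8:shouprarp {VERB}.
One satisfying assignment: DET VERB VERB DET ADJ VERB DET VERB.
Rule-by-rule: rule 1 holds; rule 2 holds; rule 3 holds; rule 4 holds; rule 5 holds.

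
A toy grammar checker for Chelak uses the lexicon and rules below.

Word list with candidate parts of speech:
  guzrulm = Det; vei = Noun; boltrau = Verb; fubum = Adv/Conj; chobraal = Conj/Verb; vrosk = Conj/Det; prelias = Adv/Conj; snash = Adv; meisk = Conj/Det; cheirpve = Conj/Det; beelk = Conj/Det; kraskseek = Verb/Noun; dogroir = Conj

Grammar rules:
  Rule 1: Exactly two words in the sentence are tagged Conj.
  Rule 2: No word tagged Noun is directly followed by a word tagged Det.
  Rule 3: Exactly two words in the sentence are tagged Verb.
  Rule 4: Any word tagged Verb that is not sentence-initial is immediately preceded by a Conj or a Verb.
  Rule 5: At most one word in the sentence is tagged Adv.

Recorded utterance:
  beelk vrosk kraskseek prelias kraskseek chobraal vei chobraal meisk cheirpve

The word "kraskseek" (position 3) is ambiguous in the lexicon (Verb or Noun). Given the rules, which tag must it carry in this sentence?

Candidates per position — 1:beelk {Conj,Det}; 2:vrosk {Conj,Det}; 3:kraskseek {Verb,Noun}; 4:prelias {Adv,Conj}; 5:kraskseek {Verb,Noun}; 6:chobraal {Conj,Verb}; 7:vei {Noun}; 8:chobraal {Conj,Verb}; 9:meisk {Conj,Det}; 10:cheirpve {Conj,Det}.
Position 8: tagging it Verb would leave rule 4 unsatisfiable, so it must be Conj.
Position 3: the remaining choice is settled jointly with positions 1, 2, 4, 5, 6, 9, 10 — only Noun at position 3 is part of a tagging that satisfies every rule.
That leaves exactly one tagging: Det Det Noun Conj Verb Verb Noun Conj Det Det.
Rule-by-rule: rule 1 satisfied; rule 2 satisfied; rule 3 satisfied; rule 4 satisfied; rule 5 satisfied.

Noun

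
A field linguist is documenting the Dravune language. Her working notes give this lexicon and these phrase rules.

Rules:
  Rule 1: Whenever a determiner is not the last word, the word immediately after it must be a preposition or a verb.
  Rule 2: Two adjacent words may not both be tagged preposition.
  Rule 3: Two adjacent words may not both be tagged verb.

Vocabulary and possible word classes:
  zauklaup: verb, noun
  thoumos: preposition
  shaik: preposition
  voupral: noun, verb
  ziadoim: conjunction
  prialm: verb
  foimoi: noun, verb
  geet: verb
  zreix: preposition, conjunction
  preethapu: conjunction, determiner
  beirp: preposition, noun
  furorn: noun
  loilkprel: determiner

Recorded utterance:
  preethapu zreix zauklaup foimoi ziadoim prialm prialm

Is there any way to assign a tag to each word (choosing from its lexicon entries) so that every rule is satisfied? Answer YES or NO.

NO

Candidates per position — 1:preethapu {conjunction,determiner}; 2:zreix {preposition,conjunction}; 3:zauklaup {verb,noun}; 4:foimoi {noun,verb}; 5:ziadoim {conjunction}; 6:prialm {verb}; 7:prialm {verb}.
Rule 3 cannot be satisfied by any choice of tags from the lexicon.
So there is no consistent tagging.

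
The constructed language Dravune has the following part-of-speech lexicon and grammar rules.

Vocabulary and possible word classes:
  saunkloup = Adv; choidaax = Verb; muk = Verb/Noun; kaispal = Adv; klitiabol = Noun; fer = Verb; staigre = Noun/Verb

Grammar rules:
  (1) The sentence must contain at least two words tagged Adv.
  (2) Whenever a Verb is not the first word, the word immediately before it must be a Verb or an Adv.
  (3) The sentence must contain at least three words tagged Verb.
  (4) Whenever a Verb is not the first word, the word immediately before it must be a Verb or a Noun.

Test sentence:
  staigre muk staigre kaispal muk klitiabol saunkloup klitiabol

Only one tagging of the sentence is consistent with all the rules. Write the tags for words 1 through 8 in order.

Candidates per position — 1:staigre {Noun,Verb}; 2:muk {Verb,Noun}; 3:staigre {Noun,Verb}; 4:kaispal {Adv}; 5:muk {Verb,Noun}; 6:klitiabol {Noun}; 7:saunkloup {Adv}; 8:klitiabol {Noun}.
Position 5: Verb is ruled out by rule 4; that leaves Noun.
Position 1: Noun is ruled out by rule 3; that leaves Verb.
Position 2: Noun is ruled out by rule 3; that leaves Verb.
Position 3: Noun is ruled out by rule 3; that leaves Verb.
The only consistent sequence is: Verb Verb Verb Adv Noun Noun Adv Noun.
Rule-by-rule: rule 1 holds; rule 2 holds; rule 3 holds; rule 4 holds.

Verb Verb Verb Adv Noun Noun Adv Noun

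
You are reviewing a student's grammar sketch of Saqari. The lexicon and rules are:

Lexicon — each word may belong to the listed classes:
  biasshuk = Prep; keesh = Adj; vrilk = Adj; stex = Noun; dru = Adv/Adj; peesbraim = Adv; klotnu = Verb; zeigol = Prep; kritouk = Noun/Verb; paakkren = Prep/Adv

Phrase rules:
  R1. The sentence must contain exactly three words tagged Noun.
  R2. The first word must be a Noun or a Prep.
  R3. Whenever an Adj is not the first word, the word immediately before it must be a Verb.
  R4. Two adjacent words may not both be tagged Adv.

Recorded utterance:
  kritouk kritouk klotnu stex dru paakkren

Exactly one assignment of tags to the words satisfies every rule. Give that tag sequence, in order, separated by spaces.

Noun Noun Verb Noun Adv Prep

Candidates per position — 1:kritouk {Noun,Verb}; 2:kritouk {Noun,Verb}; 3:klotnu {Verb}; 4:stex {Noun}; 5:dru {Adv,Adj}; 6:paakkren {Prep,Adv}.
At position 1, choosing Verb makes rule 1 impossible to satisfy; hence Noun.
At position 2, choosing Verb makes rule 1 impossible to satisfy; hence Noun.
At position 5, choosing Adj makes rule 3 impossible to satisfy; hence Adv.
At position 6, choosing Adv makes rule 4 impossible to satisfy; hence Prep.
The only consistent sequence is: Noun Noun Verb Noun Adv Prep.
Checking: rule 1 ✓; rule 2 ✓; rule 3 ✓; rule 4 ✓.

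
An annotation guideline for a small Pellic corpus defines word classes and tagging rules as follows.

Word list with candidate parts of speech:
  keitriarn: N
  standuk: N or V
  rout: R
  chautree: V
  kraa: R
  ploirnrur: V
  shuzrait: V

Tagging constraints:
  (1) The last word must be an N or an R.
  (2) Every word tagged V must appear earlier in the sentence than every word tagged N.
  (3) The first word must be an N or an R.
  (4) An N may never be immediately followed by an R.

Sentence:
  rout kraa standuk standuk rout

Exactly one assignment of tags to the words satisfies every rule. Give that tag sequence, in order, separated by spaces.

Candidates per position — 1:rout {R}; 2:kraa {R}; 3:standuk {N,V}; 4:standuk {N,V}; 5:rout {R}.
Position 4: N is ruled out by rule 4; that leaves V.
Position 3: N is ruled out by rule 2; that leaves V.
The unique satisfying tagging is: R R V V R.
Check: rule 1 satisfied; rule 2 satisfied; rule 3 satisfied; rule 4 satisfied.

R R V V R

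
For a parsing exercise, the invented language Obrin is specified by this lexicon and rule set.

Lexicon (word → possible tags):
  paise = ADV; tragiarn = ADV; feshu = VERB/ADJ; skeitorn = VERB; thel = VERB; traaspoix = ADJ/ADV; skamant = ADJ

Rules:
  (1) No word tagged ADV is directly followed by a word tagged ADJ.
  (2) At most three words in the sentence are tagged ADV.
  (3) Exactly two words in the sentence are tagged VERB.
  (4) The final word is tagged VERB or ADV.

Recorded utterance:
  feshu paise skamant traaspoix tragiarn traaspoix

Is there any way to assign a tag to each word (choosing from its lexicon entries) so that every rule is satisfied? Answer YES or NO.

Candidates per position — 1:feshu {VERB,ADJ}; 2:paise {ADV}; 3:skamant {ADJ}; 4:traaspoix {ADJ,ADV}; 5:tragiarn {ADV}; 6:traaspoix {ADJ,ADV}.
Rule 1 cannot be satisfied by any choice of tags from the lexicon.
So there is no consistent tagging.

NO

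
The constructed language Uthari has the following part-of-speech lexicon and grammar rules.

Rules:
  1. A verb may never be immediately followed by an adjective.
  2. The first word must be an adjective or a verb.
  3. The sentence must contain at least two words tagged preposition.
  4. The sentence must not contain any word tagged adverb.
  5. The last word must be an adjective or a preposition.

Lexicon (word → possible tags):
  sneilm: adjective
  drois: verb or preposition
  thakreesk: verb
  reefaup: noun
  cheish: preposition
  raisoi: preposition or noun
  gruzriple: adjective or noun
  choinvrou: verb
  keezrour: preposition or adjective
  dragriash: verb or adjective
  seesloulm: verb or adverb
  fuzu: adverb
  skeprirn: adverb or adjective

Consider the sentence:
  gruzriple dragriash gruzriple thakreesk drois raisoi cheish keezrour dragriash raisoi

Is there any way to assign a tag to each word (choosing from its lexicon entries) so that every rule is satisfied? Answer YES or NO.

YES

Candidates per position — 1:gruzriple {adjective,noun}; 2:dragriash {verb,adjective}; 3:gruzriple {adjective,noun}; 4:thakreesk {verb}; 5:drois {verb,preposition}; 6:raisoi {preposition,noun}; 7:cheish {preposition}; 8:keezrour {preposition,adjective}; 9:dragriash {verb,adjective}; 10:raisoi {preposition,noun}.
One satisfying assignment: adjective adjective noun verb preposition preposition preposition preposition verb preposition.
Checking: rule 1 satisfied; rule 2 satisfied; rule 3 satisfied; rule 4 satisfied; rule 5 satisfied.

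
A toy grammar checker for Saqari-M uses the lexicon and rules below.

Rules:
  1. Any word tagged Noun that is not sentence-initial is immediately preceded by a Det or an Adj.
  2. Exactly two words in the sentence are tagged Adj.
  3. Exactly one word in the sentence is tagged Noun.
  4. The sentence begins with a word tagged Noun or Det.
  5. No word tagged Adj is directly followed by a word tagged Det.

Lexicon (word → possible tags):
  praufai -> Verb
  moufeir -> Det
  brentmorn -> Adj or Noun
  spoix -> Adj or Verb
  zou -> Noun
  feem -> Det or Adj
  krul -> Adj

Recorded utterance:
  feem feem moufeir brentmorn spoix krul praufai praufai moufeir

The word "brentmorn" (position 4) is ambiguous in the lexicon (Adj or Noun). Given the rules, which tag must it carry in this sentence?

Candidates per position — 1:feem {Det,Adj}; 2:feem {Det,Adj}; 3:moufeir {Det}; 4:brentmorn {Adj,Noun}; 5:spoix {Adj,Verb}; 6:krul {Adj}; 7:praufai {Verb}; 8:praufai {Verb}; 9:moufeir {Det}.
If word 1 were Adj, no tagging could satisfy rule 4; so word 1 is Det.
If word 2 were Adj, no tagging could satisfy rule 5; so word 2 is Det.
If word 4 were Adj, no tagging could satisfy rule 3; so word 4 is Noun.
If word 5 were Verb, no tagging could satisfy rule 2; so word 5 is Adj.
The unique satisfying tagging is: Det Det Det Noun Adj Adj Verb Verb Det.
Rule-by-rule: rule 1 ✓; rule 2 ✓; rule 3 ✓; rule 4 ✓; rule 5 ✓.

Noun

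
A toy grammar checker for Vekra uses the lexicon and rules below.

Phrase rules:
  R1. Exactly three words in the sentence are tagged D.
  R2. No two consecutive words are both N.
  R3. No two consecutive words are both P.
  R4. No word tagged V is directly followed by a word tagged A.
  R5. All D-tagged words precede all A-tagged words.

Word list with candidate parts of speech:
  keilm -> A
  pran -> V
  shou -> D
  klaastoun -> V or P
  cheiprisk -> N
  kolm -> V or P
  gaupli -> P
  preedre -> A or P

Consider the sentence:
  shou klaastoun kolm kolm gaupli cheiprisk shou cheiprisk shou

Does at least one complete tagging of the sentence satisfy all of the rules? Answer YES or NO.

YES

Candidates per position — 1:shou {D}; 2:klaastoun {V,P}; 3:kolm {V,P}; 4:kolm {V,P}; 5:gaupli {P}; 6:cheiprisk {N}; 7:shou {D}; 8:cheiprisk {N}; 9:shou {D}.
One satisfying assignment: D P V V P N D N D.
Checking: rule 1 ok; rule 2 ok; rule 3 ok; rule 4 ok; rule 5 ok.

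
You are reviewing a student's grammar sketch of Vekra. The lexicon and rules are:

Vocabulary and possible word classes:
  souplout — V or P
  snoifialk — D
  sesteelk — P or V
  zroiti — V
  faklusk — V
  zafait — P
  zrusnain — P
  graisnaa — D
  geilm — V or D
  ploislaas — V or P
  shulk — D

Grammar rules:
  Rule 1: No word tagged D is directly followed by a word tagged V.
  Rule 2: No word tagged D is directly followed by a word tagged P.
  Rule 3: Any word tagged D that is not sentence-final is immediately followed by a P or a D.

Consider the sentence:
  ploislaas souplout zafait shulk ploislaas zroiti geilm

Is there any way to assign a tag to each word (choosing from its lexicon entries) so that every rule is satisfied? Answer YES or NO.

NO

Candidates per position — 1:ploislaas {V,P}; 2:souplout {V,P}; 3:zafait {P}; 4:shulk {D}; 5:ploislaas {V,P}; 6:zroiti {V}; 7:geilm {V,D}.
Every candidate sequence violates at least one rule; no consistent tagging exists.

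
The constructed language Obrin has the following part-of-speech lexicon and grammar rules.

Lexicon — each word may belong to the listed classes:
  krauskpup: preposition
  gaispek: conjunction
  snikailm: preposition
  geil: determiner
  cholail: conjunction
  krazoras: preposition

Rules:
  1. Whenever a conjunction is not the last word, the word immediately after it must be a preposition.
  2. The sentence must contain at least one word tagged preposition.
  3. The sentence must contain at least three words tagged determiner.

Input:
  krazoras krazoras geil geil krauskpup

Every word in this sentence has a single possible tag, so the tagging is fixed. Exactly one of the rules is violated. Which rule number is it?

3

Fixed tagging: preposition preposition determiner determiner preposition.
Applying the rules: R1 ✓, R2 ✓, R3 ✗.
Only rule 3 fails.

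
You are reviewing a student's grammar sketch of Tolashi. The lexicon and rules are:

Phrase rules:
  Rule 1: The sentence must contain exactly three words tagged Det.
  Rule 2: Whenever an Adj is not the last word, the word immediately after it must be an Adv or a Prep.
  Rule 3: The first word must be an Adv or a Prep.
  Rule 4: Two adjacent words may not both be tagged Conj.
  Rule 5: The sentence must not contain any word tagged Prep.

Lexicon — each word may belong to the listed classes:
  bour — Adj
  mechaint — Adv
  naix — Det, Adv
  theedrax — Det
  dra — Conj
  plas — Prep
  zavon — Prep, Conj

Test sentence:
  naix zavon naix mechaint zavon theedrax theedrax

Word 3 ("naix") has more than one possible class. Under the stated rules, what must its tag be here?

Candidates per position — 1:naix {Det,Adv}; 2:zavon {Prep,Conj}; 3:naix {Det,Adv}; 4:mechaint {Adv}; 5:zavon {Prep,Conj}; 6:theedrax {Det}; 7:theedrax {Det}.
Position 1: tagging it Det would leave rule 3 unsatisfiable, so it must be Adv.
Position 2: tagging it Prep would leave rule 5 unsatisfiable, so it must be Conj.
Position 3: tagging it Adv would leave rule 1 unsatisfiable, so it must be Det.
Position 5: tagging it Prep would leave rule 5 unsatisfiable, so it must be Conj.
That leaves exactly one tagging: Adv Conj Det Adv Conj Det Det.
Verifying each rule — rule 1 ✓; rule 2 ✓; rule 3 ✓; rule 4 ✓; rule 5 ✓.

Det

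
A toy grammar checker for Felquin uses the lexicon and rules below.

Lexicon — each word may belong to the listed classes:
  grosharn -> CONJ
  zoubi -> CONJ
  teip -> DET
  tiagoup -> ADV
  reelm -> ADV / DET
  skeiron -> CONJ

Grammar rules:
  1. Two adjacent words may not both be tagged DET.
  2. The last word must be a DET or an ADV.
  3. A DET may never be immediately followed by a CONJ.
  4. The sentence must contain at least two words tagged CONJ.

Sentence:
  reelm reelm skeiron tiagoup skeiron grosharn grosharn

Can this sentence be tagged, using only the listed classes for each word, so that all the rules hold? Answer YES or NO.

Candidates per position — 1:reelm {ADV,DET}; 2:reelm {ADV,DET}; 3:skeiron {CONJ}; 4:tiagoup {ADV}; 5:skeiron {CONJ}; 6:grosharn {CONJ}; 7:grosharn {CONJ}.
Rule 2 cannot be satisfied by any choice of tags from the lexicon.
So there is no consistent tagging.

NO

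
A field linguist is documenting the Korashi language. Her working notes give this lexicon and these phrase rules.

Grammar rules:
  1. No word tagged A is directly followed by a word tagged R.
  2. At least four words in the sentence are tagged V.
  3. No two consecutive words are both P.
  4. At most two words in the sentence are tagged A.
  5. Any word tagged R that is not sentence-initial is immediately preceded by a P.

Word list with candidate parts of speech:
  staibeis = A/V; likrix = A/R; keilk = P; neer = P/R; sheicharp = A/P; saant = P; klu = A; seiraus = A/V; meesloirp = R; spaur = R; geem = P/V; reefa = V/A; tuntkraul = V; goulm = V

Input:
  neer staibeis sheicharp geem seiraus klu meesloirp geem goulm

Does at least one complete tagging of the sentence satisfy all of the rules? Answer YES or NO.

Candidates per position — 1:neer {P,R}; 2:staibeis {A,V}; 3:sheicharp {A,P}; 4:geem {P,V}; 5:seiraus {A,V}; 6:klu {A}; 7:meesloirp {R}; 8:geem {P,V}; 9:goulm {V}.
Rule 1 cannot be satisfied by any choice of tags from the lexicon.
So there is no consistent tagging.

NO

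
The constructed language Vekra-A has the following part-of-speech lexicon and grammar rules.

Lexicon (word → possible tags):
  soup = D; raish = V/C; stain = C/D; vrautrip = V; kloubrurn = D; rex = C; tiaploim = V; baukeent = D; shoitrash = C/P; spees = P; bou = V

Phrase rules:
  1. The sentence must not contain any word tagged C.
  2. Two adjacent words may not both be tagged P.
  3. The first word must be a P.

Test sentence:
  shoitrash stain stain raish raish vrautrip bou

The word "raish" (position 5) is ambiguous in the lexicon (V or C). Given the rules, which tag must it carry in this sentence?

V

Candidates per position — 1:shoitrash {C,P}; 2:stain {C,D}; 3:stain {C,D}; 4:raish {V,C}; 5:raish {V,C}; 6:vrautrip {V}; 7:bou {V}.
If word 1 were C, no tagging could satisfy rule 1; so word 1 is P.
If word 2 were C, no tagging could satisfy rule 1; so word 2 is D.
If word 3 were C, no tagging could satisfy rule 1; so word 3 is D.
If word 4 were C, no tagging could satisfy rule 1; so word 4 is V.
If word 5 were C, no tagging could satisfy rule 1; so word 5 is V.
The only consistent sequence is: P D D V V V V.
Verifying each rule — rule 1 satisfied; rule 2 satisfied; rule 3 satisfied.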